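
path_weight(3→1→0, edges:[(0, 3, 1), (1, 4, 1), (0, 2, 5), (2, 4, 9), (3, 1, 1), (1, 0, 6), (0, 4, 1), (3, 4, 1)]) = w(3→1)=1 + w(1→0)=6
= 7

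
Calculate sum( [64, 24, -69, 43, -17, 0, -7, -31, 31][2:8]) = slice → [-69, 43, -17, 0, -7, -31]
(-69) + 43 + (-17) + 0 + (-7) + (-31)
= -81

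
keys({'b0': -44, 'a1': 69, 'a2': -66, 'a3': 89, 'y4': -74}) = ['b0', 'a1', 'a2', 'a3', 'y4']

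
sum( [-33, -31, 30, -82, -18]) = (-33) + (-31) + 30 + (-82) + (-18)
= -134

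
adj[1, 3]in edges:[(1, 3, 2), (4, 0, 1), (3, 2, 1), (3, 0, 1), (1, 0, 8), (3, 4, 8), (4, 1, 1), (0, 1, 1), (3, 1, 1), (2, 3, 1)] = 2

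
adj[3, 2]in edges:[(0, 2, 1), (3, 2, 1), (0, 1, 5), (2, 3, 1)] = 1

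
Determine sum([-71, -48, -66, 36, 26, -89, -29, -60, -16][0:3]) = -185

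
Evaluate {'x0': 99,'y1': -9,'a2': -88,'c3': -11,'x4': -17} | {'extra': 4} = {'x0': 99, 'y1': -9, 'a2': -88, 'c3': -11, 'x4': -17, 'extra': 4}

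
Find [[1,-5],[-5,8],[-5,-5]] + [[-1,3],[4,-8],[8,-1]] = [[0, -2], [-1, 0], [3, -6]]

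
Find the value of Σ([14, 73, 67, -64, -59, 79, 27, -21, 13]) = 14 + 73 + 67 + (-64) + (-59) + 79 + 27 + (-21) + 13
= 129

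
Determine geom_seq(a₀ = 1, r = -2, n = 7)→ a_0 = 1*(-2)^0 = 1
a_1 = 1*(-2)^1 = -2
a_2 = 1*(-2)^2 = 4
...
= [1, -2, 4, -8, 16, -32, 64]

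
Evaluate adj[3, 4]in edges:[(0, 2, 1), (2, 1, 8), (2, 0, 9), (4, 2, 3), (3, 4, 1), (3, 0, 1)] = 1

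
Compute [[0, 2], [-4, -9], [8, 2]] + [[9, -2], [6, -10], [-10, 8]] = [[9, 0], [2, -19], [-2, 10]]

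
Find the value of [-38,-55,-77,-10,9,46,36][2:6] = [-77, -10, 9, 46]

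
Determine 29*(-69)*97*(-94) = 18245118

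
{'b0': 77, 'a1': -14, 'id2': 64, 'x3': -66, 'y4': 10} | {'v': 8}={'b0': 77, 'a1': -14, 'id2': 64, 'x3': -66, 'y4': 10, 'v': 8}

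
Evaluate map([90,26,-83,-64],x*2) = 90*2=180, 26*2=52, -83*2=-166, -64*2=-128
= [180, 52, -166, -128]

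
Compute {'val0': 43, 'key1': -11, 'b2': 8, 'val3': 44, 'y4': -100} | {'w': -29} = {'val0': 43, 'key1': -11, 'b2': 8, 'val3': 44, 'y4': -100, 'w': -29}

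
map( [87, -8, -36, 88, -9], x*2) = 87*2=174, -8*2=-16, -36*2=-72, 88*2=176, -9*2=-18
= [174, -16, -72, 176, -18]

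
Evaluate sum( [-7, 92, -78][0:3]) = slice → [-7, 92, -78]
(-7) + 92 + (-78)
= 7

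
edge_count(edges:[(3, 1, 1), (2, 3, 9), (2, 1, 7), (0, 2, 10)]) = 4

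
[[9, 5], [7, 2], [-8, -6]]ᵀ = [[9, 7, -8], [5, 2, -6]]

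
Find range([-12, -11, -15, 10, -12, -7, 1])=25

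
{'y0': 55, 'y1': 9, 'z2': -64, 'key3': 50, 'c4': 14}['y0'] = 55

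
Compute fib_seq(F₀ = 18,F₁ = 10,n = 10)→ [18, 10, 28, 38, 66, 104, 170, 274, 444, 718]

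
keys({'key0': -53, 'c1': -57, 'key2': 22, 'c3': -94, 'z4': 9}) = ['key0', 'c1', 'key2', 'c3', 'z4']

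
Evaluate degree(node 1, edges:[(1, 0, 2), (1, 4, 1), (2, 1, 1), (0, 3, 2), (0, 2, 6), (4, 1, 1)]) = incident: (1,0), (1,4), (2,1), (4,1)
= 4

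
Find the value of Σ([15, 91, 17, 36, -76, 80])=15 + 91 + 17 + 36 + (-76) + 80
= 163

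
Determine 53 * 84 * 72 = 320544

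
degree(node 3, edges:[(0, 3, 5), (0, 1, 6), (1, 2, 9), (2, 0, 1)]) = incident: (0,3)
= 1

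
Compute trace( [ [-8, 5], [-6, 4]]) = -4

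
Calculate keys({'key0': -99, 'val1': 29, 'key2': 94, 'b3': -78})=['key0', 'val1', 'key2', 'b3']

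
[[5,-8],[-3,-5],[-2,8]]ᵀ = [[5, -3, -2], [-8, -5, 8]]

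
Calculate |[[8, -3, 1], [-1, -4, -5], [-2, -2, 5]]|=(1)*(8)*det([[-4, -5], [-2, 5]]) + (-1)*(-3)*det([[-1, -5], [-2, 5]]) + (1)*(1)*det([[-1, -4], [-2, -2]])
= -240 + -45 + -6
= -291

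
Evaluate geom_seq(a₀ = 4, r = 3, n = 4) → a_0 = 4*3^0 = 4
a_1 = 4*3^1 = 12
a_2 = 4*3^2 = 36
...
= [4, 12, 36, 108]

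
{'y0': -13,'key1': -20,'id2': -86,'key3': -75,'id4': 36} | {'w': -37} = {'y0': -13, 'key1': -20, 'id2': -86, 'key3': -75, 'id4': 36, 'w': -37}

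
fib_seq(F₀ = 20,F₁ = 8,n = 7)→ [20, 8, 28, 36, 64, 100, 164]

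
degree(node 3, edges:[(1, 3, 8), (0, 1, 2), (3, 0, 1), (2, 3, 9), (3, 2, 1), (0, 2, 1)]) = 4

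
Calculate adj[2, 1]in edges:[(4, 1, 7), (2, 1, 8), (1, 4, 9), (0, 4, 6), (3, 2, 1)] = 8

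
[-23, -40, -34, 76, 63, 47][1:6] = [-40, -34, 76, 63, 47]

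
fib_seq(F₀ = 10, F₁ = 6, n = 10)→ F_2 = F_1 + F_0 = 16
F_3 = F_2 + F_1 = 22
F_4 = F_3 + F_2 = 38
...
= [10, 6, 16, 22, 38, 60, 98, 158, 256, 414]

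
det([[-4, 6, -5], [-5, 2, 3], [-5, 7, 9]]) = 317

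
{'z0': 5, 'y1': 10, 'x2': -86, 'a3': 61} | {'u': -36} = {'z0': 5, 'y1': 10, 'x2': -86, 'a3': 61, 'u': -36}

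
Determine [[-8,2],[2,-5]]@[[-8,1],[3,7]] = C[0][0] = (-8)*(-8) + (2)*(3) = 70
C[0][1] = (-8)*(1) + (2)*(7) = 6
C[1][0] = (2)*(-8) + (-5)*(3) = -31
C[1][1] = (2)*(1) + (-5)*(7) = -33
= [[70, 6], [-31, -33]]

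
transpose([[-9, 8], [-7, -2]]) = [[-9, -7], [8, -2]]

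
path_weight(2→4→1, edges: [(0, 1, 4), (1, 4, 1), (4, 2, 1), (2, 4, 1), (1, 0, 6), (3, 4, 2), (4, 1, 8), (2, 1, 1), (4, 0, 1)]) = w(2→4)=1 + w(4→1)=8
= 9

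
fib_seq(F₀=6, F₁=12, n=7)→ [6, 12, 18, 30, 48, 78, 126]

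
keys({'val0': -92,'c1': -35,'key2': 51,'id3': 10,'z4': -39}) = ['val0', 'c1', 'key2', 'id3', 'z4']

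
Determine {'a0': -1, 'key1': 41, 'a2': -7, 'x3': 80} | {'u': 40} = {'a0': -1, 'key1': 41, 'a2': -7, 'x3': 80, 'u': 40}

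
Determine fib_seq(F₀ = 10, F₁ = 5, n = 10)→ F_2 = F_1 + F_0 = 15
F_3 = F_2 + F_1 = 20
F_4 = F_3 + F_2 = 35
...
= [10, 5, 15, 20, 35, 55, 90, 145, 235, 380]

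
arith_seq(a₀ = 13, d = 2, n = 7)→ [13, 15, 17, 19, 21, 23, 25]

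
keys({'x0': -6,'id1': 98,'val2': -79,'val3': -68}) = ['x0', 'id1', 'val2', 'val3']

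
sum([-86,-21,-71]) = -178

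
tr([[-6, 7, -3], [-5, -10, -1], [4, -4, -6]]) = -22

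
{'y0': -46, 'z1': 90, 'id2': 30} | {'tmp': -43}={'y0': -46, 'z1': 90, 'id2': 30, 'tmp': -43}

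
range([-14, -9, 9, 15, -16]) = 31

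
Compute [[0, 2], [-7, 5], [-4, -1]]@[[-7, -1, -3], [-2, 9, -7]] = [[-4, 18, -14], [39, 52, -14], [30, -5, 19]]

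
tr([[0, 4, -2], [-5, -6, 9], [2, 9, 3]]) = diagonal: 0 + (-6) + 3
= -3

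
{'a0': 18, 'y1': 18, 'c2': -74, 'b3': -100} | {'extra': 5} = {'a0': 18, 'y1': 18, 'c2': -74, 'b3': -100, 'extra': 5}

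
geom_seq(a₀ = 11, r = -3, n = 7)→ [11, -33, 99, -297, 891, -2673, 8019]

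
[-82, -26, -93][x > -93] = keep x where x > -93: -82✓, -26✓, -93✗
= [-82, -26]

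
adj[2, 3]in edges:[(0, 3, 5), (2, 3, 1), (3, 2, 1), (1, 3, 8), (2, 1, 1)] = 1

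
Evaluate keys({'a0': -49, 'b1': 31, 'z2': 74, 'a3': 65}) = ['a0', 'b1', 'z2', 'a3']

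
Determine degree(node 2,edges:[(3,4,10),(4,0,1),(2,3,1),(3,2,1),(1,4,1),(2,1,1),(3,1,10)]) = 3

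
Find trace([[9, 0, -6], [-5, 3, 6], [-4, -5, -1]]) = diagonal: 9 + 3 + (-1)
= 11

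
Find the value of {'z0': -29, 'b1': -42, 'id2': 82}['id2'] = 82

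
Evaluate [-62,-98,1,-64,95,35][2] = 1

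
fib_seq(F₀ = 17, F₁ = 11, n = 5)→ F_2 = F_1 + F_0 = 28
F_3 = F_2 + F_1 = 39
F_4 = F_3 + F_2 = 67
= [17, 11, 28, 39, 67]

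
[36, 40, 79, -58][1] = 40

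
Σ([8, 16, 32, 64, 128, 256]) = 504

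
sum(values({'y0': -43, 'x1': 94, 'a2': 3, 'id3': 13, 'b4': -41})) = 26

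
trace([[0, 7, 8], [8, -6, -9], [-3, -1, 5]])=-1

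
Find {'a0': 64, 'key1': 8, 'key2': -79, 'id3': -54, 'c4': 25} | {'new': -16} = {'a0': 64, 'key1': 8, 'key2': -79, 'id3': -54, 'c4': 25, 'new': -16}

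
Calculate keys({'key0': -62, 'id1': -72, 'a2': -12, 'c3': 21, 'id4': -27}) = ['key0', 'id1', 'a2', 'c3', 'id4']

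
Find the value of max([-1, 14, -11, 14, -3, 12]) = 14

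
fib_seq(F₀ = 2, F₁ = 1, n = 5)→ F_2 = F_1 + F_0 = 3
F_3 = F_2 + F_1 = 4
F_4 = F_3 + F_2 = 7
= [2, 1, 3, 4, 7]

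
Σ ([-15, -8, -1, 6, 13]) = -5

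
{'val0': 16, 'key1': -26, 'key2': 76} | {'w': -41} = {'val0': 16, 'key1': -26, 'key2': 76, 'w': -41}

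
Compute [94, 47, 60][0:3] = [94, 47, 60]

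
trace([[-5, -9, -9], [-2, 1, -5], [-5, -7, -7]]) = diagonal: (-5) + 1 + (-7)
= -11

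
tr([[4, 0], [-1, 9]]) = diagonal: 4 + 9
= 13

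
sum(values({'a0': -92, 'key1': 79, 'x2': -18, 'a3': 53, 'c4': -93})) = -71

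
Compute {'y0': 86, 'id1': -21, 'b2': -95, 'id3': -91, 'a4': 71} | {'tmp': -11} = {'y0': 86, 'id1': -21, 'b2': -95, 'id3': -91, 'a4': 71, 'tmp': -11}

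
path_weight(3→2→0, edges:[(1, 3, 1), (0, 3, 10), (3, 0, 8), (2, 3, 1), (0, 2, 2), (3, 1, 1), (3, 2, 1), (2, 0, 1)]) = 2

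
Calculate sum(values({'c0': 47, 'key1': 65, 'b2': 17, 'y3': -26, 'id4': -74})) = 29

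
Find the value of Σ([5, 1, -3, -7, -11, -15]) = 5 + 1 + (-3) + (-7) + (-11) + (-15)
= -30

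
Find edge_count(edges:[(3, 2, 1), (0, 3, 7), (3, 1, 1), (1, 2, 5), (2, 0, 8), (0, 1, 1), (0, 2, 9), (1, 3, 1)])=8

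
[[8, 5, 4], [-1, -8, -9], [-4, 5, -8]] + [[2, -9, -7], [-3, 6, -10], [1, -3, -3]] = [[10, -4, -3], [-4, -2, -19], [-3, 2, -11]]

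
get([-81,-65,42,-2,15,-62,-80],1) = -65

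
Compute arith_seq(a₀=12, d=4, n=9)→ a_0 = 12 + 0*4 = 12
a_1 = 12 + 1*4 = 16
a_2 = 12 + 2*4 = 20
...
= [12, 16, 20, 24, 28, 32, 36, 40, 44]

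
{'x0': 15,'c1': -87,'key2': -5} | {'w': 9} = {'x0': 15, 'c1': -87, 'key2': -5, 'w': 9}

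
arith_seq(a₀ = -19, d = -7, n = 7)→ [-19, -26, -33, -40, -47, -54, -61]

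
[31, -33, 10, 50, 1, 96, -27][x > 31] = keep x where x > 31: 31✗, -33✗, 10✗, 50✓, 1✗, 96✓, -27✗
= [50, 96]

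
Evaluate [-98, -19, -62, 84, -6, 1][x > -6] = [84, 1]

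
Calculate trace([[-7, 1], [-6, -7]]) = -14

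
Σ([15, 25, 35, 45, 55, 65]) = 240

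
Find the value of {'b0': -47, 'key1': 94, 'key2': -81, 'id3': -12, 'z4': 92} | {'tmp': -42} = {'b0': -47, 'key1': 94, 'key2': -81, 'id3': -12, 'z4': 92, 'tmp': -42}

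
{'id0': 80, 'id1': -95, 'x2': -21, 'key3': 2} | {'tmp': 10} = {'id0': 80, 'id1': -95, 'x2': -21, 'key3': 2, 'tmp': 10}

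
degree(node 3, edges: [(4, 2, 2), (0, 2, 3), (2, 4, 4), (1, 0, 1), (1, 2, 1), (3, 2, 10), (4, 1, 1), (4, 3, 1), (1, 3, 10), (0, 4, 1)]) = 3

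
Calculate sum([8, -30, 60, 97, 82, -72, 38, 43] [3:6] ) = slice → [97, 82, -72]
97 + 82 + (-72)
= 107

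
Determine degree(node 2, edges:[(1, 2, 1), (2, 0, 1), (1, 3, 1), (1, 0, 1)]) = 2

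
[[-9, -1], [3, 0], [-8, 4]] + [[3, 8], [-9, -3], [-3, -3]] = [[-6, 7], [-6, -3], [-11, 1]]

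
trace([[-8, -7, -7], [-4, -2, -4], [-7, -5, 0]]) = -10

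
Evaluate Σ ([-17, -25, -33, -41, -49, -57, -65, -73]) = (-17) + (-25) + (-33) + (-41) + (-49) + (-57) + (-65) + (-73)
= -360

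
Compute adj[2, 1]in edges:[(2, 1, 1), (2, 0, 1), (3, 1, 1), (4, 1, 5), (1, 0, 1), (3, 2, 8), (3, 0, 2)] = 1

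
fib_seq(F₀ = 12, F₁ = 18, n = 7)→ [12, 18, 30, 48, 78, 126, 204]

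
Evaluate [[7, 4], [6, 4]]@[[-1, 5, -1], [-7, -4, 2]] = [[-35, 19, 1], [-34, 14, 2]]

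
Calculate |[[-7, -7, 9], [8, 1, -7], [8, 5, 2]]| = (1)*(-7)*det([[1, -7], [5, 2]]) + (-1)*(-7)*det([[8, -7], [8, 2]]) + (1)*(9)*det([[8, 1], [8, 5]])
= -259 + 504 + 288
= 533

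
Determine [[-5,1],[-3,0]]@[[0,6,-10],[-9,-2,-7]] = [[-9, -32, 43], [0, -18, 30]]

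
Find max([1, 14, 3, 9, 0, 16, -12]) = 16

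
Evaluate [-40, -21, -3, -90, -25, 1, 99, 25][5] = 1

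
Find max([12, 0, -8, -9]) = 12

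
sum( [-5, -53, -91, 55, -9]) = (-5) + (-53) + (-91) + 55 + (-9)
= -103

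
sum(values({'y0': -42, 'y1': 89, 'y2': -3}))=(-42) + 89 + (-3)
= 44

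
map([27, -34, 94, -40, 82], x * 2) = 27*2=54, -34*2=-68, 94*2=188, -40*2=-80, 82*2=164
= [54, -68, 188, -80, 164]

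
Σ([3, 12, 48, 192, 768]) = 3 + 12 + 48 + 192 + 768
= 1023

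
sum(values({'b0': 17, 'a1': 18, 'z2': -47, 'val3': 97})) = 17 + 18 + (-47) + 97
= 85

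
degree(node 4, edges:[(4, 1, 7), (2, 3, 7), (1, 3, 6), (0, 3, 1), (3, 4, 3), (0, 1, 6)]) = incident: (4,1), (3,4)
= 2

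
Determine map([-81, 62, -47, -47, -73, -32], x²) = [6561, 3844, 2209, 2209, 5329, 1024]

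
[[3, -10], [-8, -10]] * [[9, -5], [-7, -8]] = [[97, 65], [-2, 120]]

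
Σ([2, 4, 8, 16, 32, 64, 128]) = 2 + 4 + 8 + 16 + 32 + 64 + 128
= 254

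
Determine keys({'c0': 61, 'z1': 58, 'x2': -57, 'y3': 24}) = ['c0', 'z1', 'x2', 'y3']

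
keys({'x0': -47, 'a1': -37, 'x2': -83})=['x0', 'a1', 'x2']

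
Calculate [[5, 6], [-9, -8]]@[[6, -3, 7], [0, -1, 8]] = C[0][0] = (5)*(6) + (6)*(0) = 30
C[0][1] = (5)*(-3) + (6)*(-1) = -21
C[0][2] = (5)*(7) + (6)*(8) = 83
C[1][0] = (-9)*(6) + (-8)*(0) = -54
C[1][1] = (-9)*(-3) + (-8)*(-1) = 35
C[1][2] = (-9)*(7) + (-8)*(8) = -127
= [[30, -21, 83], [-54, 35, -127]]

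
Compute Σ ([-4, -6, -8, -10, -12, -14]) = (-4) + (-6) + (-8) + (-10) + (-12) + (-14)
= -54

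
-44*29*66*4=-336864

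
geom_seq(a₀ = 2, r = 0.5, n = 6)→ a_0 = 2*0.5^0 = 2.0
a_1 = 2*0.5^1 = 1.0
a_2 = 2*0.5^2 = 0.5
...
= [2.0, 1.0, 0.5, 0.25, 0.125, 0.0625]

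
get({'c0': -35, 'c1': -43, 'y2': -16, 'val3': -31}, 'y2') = -16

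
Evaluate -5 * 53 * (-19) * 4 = 20140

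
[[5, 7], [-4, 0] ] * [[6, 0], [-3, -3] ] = [[9, -21], [-24, 0]]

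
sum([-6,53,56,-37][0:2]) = 47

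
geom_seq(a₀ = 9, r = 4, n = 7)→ a_0 = 9*4^0 = 9
a_1 = 9*4^1 = 36
a_2 = 9*4^2 = 144
...
= [9, 36, 144, 576, 2304, 9216, 36864]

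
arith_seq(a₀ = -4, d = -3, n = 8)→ a_0 = -4 + 0*-3 = -4
a_1 = -4 + 1*-3 = -7
a_2 = -4 + 2*-3 = -10
...
= [-4, -7, -10, -13, -16, -19, -22, -25]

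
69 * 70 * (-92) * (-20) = 8887200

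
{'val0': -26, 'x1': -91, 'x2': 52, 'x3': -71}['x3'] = -71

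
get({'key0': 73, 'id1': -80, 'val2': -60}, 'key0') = 73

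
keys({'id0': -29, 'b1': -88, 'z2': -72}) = ['id0', 'b1', 'z2']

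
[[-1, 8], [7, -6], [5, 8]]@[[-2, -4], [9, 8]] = [[74, 68], [-68, -76], [62, 44]]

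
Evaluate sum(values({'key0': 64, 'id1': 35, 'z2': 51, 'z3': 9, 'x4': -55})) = 104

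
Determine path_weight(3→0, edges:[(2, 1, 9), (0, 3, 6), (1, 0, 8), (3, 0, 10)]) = 10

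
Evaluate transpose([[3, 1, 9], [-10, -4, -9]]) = [[3, -10], [1, -4], [9, -9]]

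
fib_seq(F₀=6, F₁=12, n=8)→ [6, 12, 18, 30, 48, 78, 126, 204]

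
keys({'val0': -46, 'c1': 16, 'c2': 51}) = ['val0', 'c1', 'c2']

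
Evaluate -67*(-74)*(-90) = -446220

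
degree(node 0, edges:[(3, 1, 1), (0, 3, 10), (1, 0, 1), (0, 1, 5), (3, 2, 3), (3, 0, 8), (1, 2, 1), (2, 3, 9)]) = 4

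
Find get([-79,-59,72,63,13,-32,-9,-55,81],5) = -32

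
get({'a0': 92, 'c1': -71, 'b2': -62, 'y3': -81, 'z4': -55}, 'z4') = -55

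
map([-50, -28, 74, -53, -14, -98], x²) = [2500, 784, 5476, 2809, 196, 9604]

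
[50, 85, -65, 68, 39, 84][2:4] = [-65, 68]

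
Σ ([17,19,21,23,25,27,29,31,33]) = 225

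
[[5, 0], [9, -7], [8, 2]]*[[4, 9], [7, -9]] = C[0][0] = (5)*(4) + (0)*(7) = 20
C[0][1] = (5)*(9) + (0)*(-9) = 45
C[1][0] = (9)*(4) + (-7)*(7) = -13
C[1][1] = (9)*(9) + (-7)*(-9) = 144
C[2][0] = (8)*(4) + (2)*(7) = 46
C[2][1] = (8)*(9) + (2)*(-9) = 54
= [[20, 45], [-13, 144], [46, 54]]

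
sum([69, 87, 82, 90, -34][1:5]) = slice → [87, 82, 90, -34]
87 + 82 + 90 + (-34)
= 225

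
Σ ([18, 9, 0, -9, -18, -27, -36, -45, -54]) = 18 + 9 + 0 + (-9) + (-18) + (-27) + (-36) + (-45) + (-54)
= -162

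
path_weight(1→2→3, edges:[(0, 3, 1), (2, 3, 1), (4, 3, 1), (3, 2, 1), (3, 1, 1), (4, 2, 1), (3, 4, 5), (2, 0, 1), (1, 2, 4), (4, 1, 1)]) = 5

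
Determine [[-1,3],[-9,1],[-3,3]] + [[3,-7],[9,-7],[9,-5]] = [[2, -4], [0, -6], [6, -2]]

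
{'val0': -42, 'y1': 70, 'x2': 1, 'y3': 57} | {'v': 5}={'val0': -42, 'y1': 70, 'x2': 1, 'y3': 57, 'v': 5}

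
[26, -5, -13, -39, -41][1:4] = [-5, -13, -39]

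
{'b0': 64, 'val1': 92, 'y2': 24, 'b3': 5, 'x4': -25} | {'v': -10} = {'b0': 64, 'val1': 92, 'y2': 24, 'b3': 5, 'x4': -25, 'v': -10}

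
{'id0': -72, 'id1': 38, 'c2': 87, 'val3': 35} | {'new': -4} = {'id0': -72, 'id1': 38, 'c2': 87, 'val3': 35, 'new': -4}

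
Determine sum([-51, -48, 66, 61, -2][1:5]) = slice → [-48, 66, 61, -2]
(-48) + 66 + 61 + (-2)
= 77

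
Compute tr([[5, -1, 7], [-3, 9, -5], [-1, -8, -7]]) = 7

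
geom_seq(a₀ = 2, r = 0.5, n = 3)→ [2.0, 1.0, 0.5]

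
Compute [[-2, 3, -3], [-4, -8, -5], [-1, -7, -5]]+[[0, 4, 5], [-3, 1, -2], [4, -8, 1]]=[[-2, 7, 2], [-7, -7, -7], [3, -15, -4]]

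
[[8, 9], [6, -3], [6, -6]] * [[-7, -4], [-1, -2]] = [[-65, -50], [-39, -18], [-36, -12]]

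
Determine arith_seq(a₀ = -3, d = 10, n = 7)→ [-3, 7, 17, 27, 37, 47, 57]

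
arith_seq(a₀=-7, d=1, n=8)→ a_0 = -7 + 0*1 = -7
a_1 = -7 + 1*1 = -6
a_2 = -7 + 2*1 = -5
...
= [-7, -6, -5, -4, -3, -2, -1, 0]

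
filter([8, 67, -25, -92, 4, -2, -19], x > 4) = keep x where x > 4: 8✓, 67✓, -25✗, -92✗, 4✗, -2✗, -19✗
= [8, 67]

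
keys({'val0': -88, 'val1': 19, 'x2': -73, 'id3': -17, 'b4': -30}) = ['val0', 'val1', 'x2', 'id3', 'b4']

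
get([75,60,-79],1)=60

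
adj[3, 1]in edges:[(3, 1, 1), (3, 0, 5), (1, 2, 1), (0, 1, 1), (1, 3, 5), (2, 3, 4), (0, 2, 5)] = 1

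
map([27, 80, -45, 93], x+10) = 27+10=37, 80+10=90, -45+10=-35, 93+10=103
= [37, 90, -35, 103]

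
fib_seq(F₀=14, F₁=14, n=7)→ [14, 14, 28, 42, 70, 112, 182]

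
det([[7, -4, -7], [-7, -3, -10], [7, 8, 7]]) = 742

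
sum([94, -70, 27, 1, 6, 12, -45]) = 94 + (-70) + 27 + 1 + 6 + 12 + (-45)
= 25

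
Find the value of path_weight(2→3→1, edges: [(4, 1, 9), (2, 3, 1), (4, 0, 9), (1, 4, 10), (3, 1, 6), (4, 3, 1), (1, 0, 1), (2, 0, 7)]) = 7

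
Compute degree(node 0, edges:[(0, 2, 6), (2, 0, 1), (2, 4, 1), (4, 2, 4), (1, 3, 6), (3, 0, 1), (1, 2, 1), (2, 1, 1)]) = incident: (0,2), (2,0), (3,0)
= 3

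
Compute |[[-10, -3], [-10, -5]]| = 20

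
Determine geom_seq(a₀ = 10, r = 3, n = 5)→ a_0 = 10*3^0 = 10
a_1 = 10*3^1 = 30
a_2 = 10*3^2 = 90
...
= [10, 30, 90, 270, 810]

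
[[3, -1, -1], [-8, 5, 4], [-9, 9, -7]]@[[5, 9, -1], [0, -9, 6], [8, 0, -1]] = [[7, 36, -8], [-8, -117, 34], [-101, -162, 70]]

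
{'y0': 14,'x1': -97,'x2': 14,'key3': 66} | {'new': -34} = {'y0': 14, 'x1': -97, 'x2': 14, 'key3': 66, 'new': -34}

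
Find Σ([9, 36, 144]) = 189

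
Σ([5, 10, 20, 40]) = 75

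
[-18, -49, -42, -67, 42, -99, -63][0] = -18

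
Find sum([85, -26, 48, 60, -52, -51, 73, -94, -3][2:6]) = slice → [48, 60, -52, -51]
48 + 60 + (-52) + (-51)
= 5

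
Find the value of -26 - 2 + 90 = 62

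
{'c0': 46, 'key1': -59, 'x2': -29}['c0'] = 46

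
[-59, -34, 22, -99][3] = -99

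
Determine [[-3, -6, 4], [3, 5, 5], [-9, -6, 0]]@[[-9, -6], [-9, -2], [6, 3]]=[[105, 42], [-42, -13], [135, 66]]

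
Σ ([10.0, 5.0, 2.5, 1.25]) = 10.0 + 5.0 + 2.5 + 1.25
= 18.75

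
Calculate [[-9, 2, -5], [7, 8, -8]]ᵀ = [[-9, 7], [2, 8], [-5, -8]]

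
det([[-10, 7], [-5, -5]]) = 85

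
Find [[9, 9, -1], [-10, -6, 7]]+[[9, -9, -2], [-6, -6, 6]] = [[18, 0, -3], [-16, -12, 13]]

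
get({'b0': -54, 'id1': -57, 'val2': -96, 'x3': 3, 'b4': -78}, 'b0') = -54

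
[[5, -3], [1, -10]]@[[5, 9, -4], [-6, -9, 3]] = [[43, 72, -29], [65, 99, -34]]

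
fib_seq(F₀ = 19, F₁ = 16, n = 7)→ [19, 16, 35, 51, 86, 137, 223]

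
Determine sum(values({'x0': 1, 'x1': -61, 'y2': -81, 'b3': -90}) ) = -231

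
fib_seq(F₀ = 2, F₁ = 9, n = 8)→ F_2 = F_1 + F_0 = 11
F_3 = F_2 + F_1 = 20
F_4 = F_3 + F_2 = 31
...
= [2, 9, 11, 20, 31, 51, 82, 133]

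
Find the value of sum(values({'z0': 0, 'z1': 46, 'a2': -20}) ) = 0 + 46 + (-20)
= 26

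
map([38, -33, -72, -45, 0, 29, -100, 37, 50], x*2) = [76, -66, -144, -90, 0, 58, -200, 74, 100]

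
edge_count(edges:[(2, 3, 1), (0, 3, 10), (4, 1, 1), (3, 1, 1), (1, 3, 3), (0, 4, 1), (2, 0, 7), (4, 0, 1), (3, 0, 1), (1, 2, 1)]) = 10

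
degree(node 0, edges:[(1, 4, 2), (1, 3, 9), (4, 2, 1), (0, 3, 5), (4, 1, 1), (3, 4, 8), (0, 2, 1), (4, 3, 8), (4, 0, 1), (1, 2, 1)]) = incident: (0,3), (0,2), (4,0)
= 3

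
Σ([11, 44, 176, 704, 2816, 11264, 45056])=60071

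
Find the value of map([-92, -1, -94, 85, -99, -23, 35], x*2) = [-184, -2, -188, 170, -198, -46, 70]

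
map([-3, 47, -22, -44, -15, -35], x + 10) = [7, 57, -12, -34, -5, -25]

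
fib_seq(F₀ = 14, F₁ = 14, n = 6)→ F_2 = F_1 + F_0 = 28
F_3 = F_2 + F_1 = 42
F_4 = F_3 + F_2 = 70
...
= [14, 14, 28, 42, 70, 112]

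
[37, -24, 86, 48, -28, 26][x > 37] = [86, 48]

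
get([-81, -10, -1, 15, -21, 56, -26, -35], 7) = -35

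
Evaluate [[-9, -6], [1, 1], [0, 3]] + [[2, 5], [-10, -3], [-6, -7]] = [[-7, -1], [-9, -2], [-6, -4]]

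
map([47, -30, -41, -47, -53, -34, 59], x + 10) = 47+10=57, -30+10=-20, -41+10=-31, -47+10=-37, -53+10=-43, -34+10=-24, 59+10=69
= [57, -20, -31, -37, -43, -24, 69]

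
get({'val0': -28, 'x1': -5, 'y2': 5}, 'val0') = -28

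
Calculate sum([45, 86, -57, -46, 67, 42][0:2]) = slice → [45, 86]
45 + 86
= 131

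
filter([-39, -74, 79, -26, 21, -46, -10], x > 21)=keep x where x > 21: -39✗, -74✗, 79✓, -26✗, 21✗, -46✗, -10✗
= [79]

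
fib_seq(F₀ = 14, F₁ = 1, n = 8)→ [14, 1, 15, 16, 31, 47, 78, 125]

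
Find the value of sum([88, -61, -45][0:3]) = -18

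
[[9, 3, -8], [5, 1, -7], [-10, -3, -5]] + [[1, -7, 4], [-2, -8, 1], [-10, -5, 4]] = [[10, -4, -4], [3, -7, -6], [-20, -8, -1]]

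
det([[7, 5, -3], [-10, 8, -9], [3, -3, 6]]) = (1)*(7)*det([[8, -9], [-3, 6]]) + (-1)*(5)*det([[-10, -9], [3, 6]]) + (1)*(-3)*det([[-10, 8], [3, -3]])
= 147 + 165 + -18
= 294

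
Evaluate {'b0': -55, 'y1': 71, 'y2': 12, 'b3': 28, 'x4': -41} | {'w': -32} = {'b0': -55, 'y1': 71, 'y2': 12, 'b3': 28, 'x4': -41, 'w': -32}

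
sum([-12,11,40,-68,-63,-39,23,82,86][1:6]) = slice → [11, 40, -68, -63, -39]
11 + 40 + (-68) + (-63) + (-39)
= -119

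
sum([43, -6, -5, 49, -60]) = 21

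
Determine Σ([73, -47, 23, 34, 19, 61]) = 73 + (-47) + 23 + 34 + 19 + 61
= 163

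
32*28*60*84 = 4515840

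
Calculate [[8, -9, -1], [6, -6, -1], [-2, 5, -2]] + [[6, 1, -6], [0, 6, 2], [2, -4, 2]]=[[14, -8, -7], [6, 0, 1], [0, 1, 0]]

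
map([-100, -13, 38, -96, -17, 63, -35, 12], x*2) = -100*2=-200, -13*2=-26, 38*2=76, -96*2=-192, -17*2=-34, 63*2=126, -35*2=-70, 12*2=24
= [-200, -26, 76, -192, -34, 126, -70, 24]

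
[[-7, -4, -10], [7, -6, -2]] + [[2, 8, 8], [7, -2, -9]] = [[-5, 4, -2], [14, -8, -11]]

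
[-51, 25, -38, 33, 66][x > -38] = keep x where x > -38: -51✗, 25✓, -38✗, 33✓, 66✓
= [25, 33, 66]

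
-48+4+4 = -40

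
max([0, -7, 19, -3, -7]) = 19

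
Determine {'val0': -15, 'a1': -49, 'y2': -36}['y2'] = -36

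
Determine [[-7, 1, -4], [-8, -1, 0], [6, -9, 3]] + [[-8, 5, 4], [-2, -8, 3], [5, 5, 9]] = [[-15, 6, 0], [-10, -9, 3], [11, -4, 12]]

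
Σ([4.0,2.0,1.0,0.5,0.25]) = 7.75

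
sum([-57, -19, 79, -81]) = (-57) + (-19) + 79 + (-81)
= -78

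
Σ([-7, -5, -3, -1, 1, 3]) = -12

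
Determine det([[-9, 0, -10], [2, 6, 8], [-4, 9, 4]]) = 12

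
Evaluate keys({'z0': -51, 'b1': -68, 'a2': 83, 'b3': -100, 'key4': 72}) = ['z0', 'b1', 'a2', 'b3', 'key4']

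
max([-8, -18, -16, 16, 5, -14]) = 16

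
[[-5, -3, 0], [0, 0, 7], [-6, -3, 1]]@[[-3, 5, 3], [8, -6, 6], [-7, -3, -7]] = [[-9, -7, -33], [-49, -21, -49], [-13, -15, -43]]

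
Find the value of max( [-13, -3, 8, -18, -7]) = 8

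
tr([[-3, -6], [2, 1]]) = -2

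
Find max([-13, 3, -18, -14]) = 3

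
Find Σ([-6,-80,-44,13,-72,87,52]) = (-6) + (-80) + (-44) + 13 + (-72) + 87 + 52
= -50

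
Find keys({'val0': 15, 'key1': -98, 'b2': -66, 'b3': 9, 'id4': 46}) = ['val0', 'key1', 'b2', 'b3', 'id4']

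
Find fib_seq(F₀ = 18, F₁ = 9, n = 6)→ [18, 9, 27, 36, 63, 99]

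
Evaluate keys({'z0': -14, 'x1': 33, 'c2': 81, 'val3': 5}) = ['z0', 'x1', 'c2', 'val3']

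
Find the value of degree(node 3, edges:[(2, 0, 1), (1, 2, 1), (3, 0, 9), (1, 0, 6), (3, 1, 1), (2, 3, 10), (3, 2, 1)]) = incident: (3,0), (3,1), (2,3), (3,2)
= 4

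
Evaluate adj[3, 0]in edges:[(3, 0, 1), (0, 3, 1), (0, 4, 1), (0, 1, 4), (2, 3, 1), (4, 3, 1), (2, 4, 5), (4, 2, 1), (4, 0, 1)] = 1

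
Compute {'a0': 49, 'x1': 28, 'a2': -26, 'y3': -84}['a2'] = -26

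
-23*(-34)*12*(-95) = -891480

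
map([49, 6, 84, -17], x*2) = 49*2=98, 6*2=12, 84*2=168, -17*2=-34
= [98, 12, 168, -34]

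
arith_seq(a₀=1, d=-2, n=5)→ a_0 = 1 + 0*-2 = 1
a_1 = 1 + 1*-2 = -1
a_2 = 1 + 2*-2 = -3
...
= [1, -1, -3, -5, -7]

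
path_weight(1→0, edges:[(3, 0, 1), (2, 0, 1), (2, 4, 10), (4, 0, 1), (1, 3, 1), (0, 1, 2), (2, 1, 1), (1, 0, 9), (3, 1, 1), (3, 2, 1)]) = w(1→0)=9
= 9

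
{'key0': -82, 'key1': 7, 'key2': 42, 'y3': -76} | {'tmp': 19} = {'key0': -82, 'key1': 7, 'key2': 42, 'y3': -76, 'tmp': 19}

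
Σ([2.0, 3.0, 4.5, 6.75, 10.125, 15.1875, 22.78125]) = 2.0 + 3.0 + 4.5 + 6.75 + 10.125 + 15.1875 + 22.78125
= 64.34375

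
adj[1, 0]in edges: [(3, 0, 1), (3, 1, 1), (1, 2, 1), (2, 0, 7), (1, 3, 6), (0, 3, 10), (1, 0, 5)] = 5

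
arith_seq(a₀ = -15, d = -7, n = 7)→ a_0 = -15 + 0*-7 = -15
a_1 = -15 + 1*-7 = -22
a_2 = -15 + 2*-7 = -29
...
= [-15, -22, -29, -36, -43, -50, -57]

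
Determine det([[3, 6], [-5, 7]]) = 51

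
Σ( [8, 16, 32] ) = 56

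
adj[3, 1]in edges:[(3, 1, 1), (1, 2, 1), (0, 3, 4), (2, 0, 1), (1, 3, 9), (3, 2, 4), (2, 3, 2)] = 1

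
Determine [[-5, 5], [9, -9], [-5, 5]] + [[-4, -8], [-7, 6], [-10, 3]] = [[-9, -3], [2, -3], [-15, 8]]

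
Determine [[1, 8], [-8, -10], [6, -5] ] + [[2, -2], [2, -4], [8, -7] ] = [[3, 6], [-6, -14], [14, -12]]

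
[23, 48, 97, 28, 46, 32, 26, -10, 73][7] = -10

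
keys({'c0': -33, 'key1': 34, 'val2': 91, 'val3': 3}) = ['c0', 'key1', 'val2', 'val3']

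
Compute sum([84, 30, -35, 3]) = 82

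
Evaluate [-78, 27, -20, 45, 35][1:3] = [27, -20]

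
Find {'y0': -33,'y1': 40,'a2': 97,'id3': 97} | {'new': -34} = {'y0': -33, 'y1': 40, 'a2': 97, 'id3': 97, 'new': -34}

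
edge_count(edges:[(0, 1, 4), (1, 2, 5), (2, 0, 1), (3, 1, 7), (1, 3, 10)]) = 5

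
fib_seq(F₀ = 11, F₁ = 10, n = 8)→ [11, 10, 21, 31, 52, 83, 135, 218]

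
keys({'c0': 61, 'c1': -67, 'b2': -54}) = ['c0', 'c1', 'b2']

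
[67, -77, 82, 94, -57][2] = 82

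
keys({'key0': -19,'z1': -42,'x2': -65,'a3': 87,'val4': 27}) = ['key0', 'z1', 'x2', 'a3', 'val4']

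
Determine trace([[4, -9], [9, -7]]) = -3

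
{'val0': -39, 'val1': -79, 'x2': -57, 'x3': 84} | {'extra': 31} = {'val0': -39, 'val1': -79, 'x2': -57, 'x3': 84, 'extra': 31}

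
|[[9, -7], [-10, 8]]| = (9)*(8) - (-7)*(-10)
= 2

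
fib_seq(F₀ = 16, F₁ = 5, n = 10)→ [16, 5, 21, 26, 47, 73, 120, 193, 313, 506]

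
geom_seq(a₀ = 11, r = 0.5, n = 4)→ [11.0, 5.5, 2.75, 1.375]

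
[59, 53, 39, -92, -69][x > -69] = keep x where x > -69: 59✓, 53✓, 39✓, -92✗, -69✗
= [59, 53, 39]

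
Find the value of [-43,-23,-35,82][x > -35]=[-23, 82]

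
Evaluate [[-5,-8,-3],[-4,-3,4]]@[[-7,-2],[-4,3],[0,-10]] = C[0][0] = (-5)*(-7) + (-8)*(-4) + (-3)*(0) = 67
C[0][1] = (-5)*(-2) + (-8)*(3) + (-3)*(-10) = 16
C[1][0] = (-4)*(-7) + (-3)*(-4) + (4)*(0) = 40
C[1][1] = (-4)*(-2) + (-3)*(3) + (4)*(-10) = -41
= [[67, 16], [40, -41]]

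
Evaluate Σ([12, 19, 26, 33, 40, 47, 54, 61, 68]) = 12 + 19 + 26 + 33 + 40 + 47 + 54 + 61 + 68
= 360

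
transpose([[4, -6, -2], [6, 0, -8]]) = [[4, 6], [-6, 0], [-2, -8]]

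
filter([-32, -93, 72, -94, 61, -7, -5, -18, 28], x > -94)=[-32, -93, 72, 61, -7, -5, -18, 28]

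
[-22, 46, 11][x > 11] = keep x where x > 11: -22✗, 46✓, 11✗
= [46]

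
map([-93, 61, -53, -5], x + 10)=[-83, 71, -43, 5]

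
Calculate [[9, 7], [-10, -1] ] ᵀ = [[9, -10], [7, -1]]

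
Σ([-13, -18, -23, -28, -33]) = -115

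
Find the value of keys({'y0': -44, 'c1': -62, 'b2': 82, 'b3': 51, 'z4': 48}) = ['y0', 'c1', 'b2', 'b3', 'z4']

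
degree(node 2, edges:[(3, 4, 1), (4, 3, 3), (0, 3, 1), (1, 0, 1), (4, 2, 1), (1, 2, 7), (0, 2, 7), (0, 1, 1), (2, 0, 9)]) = 4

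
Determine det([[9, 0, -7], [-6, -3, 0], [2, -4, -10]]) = 60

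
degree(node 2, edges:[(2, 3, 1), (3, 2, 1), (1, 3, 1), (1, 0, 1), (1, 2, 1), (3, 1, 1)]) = incident: (2,3), (3,2), (1,2)
= 3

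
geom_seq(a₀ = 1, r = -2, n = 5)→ a_0 = 1*(-2)^0 = 1
a_1 = 1*(-2)^1 = -2
a_2 = 1*(-2)^2 = 4
...
= [1, -2, 4, -8, 16]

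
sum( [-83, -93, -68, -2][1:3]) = -161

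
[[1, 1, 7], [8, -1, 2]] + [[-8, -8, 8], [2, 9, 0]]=[[-7, -7, 15], [10, 8, 2]]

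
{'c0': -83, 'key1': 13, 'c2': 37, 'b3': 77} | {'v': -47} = {'c0': -83, 'key1': 13, 'c2': 37, 'b3': 77, 'v': -47}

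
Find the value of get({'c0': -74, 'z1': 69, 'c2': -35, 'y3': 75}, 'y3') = 75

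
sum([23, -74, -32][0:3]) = -83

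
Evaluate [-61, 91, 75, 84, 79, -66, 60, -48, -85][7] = -48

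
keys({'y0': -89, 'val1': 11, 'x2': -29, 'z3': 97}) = ['y0', 'val1', 'x2', 'z3']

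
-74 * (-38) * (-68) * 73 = -13958768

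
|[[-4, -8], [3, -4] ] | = 40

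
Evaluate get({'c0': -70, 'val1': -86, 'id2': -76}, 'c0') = -70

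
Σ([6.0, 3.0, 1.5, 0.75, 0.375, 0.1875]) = 11.8125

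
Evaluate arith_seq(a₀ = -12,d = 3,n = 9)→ [-12, -9, -6, -3, 0, 3, 6, 9, 12]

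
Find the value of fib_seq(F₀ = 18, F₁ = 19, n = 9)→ [18, 19, 37, 56, 93, 149, 242, 391, 633]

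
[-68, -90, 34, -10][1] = -90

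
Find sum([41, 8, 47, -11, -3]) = 82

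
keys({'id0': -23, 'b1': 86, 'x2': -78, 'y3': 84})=['id0', 'b1', 'x2', 'y3']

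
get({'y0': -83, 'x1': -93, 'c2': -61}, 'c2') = -61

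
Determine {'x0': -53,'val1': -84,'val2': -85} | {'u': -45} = {'x0': -53, 'val1': -84, 'val2': -85, 'u': -45}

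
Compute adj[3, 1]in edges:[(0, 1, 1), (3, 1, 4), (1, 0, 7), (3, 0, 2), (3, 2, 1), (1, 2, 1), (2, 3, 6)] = 4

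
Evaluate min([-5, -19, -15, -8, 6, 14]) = -19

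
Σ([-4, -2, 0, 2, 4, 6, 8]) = 14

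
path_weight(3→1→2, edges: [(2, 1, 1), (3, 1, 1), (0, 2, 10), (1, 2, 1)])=2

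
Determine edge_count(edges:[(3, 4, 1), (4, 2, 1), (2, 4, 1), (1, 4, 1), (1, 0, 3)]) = 5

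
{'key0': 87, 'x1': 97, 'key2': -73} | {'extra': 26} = {'key0': 87, 'x1': 97, 'key2': -73, 'extra': 26}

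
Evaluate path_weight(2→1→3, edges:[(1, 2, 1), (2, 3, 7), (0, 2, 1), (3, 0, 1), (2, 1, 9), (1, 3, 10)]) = 19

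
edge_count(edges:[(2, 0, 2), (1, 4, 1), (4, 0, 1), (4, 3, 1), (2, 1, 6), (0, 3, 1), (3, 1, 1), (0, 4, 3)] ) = 8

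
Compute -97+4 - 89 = -182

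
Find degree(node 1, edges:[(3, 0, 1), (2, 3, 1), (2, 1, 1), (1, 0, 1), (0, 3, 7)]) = incident: (2,1), (1,0)
= 2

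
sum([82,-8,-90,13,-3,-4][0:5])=-6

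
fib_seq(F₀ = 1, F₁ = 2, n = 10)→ [1, 2, 3, 5, 8, 13, 21, 34, 55, 89]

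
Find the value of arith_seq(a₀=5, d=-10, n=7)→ [5, -5, -15, -25, -35, -45, -55]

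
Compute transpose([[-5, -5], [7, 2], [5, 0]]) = [[-5, 7, 5], [-5, 2, 0]]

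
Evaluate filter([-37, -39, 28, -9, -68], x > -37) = [28, -9]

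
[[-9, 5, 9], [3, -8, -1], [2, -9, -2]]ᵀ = [[-9, 3, 2], [5, -8, -9], [9, -1, -2]]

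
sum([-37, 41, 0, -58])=(-37) + 41 + 0 + (-58)
= -54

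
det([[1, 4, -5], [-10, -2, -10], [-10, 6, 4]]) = 1012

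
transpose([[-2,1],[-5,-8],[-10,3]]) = [[-2, -5, -10], [1, -8, 3]]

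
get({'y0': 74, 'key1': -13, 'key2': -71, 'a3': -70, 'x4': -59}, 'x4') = -59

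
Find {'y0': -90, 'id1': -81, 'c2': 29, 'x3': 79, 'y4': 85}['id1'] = -81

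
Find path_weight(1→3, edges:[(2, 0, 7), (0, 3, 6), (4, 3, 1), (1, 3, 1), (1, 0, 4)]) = w(1→3)=1
= 1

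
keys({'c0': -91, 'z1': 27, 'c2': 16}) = ['c0', 'z1', 'c2']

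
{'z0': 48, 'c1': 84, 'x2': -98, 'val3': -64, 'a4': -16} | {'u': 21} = {'z0': 48, 'c1': 84, 'x2': -98, 'val3': -64, 'a4': -16, 'u': 21}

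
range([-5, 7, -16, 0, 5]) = 23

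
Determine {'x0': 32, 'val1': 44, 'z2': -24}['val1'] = 44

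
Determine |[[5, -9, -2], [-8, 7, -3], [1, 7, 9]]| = -75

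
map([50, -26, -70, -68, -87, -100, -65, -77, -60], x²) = (50)²=2500, (-26)²=676, (-70)²=4900, (-68)²=4624, (-87)²=7569, (-100)²=10000, (-65)²=4225, (-77)²=5929, (-60)²=3600
= [2500, 676, 4900, 4624, 7569, 10000, 4225, 5929, 3600]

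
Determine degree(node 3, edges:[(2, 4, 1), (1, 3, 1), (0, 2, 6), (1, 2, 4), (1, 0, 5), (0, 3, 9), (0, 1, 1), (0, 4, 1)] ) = incident: (1,3), (0,3)
= 2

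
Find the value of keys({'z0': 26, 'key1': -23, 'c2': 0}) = ['z0', 'key1', 'c2']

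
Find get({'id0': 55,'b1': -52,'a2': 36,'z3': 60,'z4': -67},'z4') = -67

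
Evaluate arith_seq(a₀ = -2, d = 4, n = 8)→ [-2, 2, 6, 10, 14, 18, 22, 26]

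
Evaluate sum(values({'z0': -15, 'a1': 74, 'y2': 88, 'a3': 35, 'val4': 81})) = 263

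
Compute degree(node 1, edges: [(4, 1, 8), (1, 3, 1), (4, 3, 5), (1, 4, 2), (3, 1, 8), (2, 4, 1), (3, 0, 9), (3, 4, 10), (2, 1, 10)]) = 5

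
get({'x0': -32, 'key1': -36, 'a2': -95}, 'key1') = -36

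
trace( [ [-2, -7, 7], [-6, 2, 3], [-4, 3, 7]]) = 7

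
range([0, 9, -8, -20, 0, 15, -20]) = 35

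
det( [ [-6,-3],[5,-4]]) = 39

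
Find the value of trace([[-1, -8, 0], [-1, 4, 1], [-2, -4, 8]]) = diagonal: (-1) + 4 + 8
= 11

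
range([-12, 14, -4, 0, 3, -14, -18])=32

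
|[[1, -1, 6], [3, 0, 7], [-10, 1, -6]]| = 63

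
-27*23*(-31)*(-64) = -1232064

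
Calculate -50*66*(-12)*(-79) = -3128400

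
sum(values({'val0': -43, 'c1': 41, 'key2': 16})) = 14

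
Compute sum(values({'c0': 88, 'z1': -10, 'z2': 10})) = 88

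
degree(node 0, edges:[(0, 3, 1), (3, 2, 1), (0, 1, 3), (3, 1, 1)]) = 2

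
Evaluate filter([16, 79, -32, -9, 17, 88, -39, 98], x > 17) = keep x where x > 17: 16✗, 79✓, -32✗, -9✗, 17✗, 88✓, -39✗, 98✓
= [79, 88, 98]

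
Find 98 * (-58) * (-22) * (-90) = -11254320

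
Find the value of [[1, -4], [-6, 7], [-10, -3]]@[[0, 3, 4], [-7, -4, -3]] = C[0][0] = (1)*(0) + (-4)*(-7) = 28
C[0][1] = (1)*(3) + (-4)*(-4) = 19
C[0][2] = (1)*(4) + (-4)*(-3) = 16
C[1][0] = (-6)*(0) + (7)*(-7) = -49
C[1][1] = (-6)*(3) + (7)*(-4) = -46
C[1][2] = (-6)*(4) + (7)*(-3) = -45
... (3 more cells)
= [[28, 19, 16], [-49, -46, -45], [21, -18, -31]]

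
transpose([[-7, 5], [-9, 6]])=[[-7, -9], [5, 6]]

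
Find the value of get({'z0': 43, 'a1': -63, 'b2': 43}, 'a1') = -63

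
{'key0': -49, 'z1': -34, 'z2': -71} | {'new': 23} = {'key0': -49, 'z1': -34, 'z2': -71, 'new': 23}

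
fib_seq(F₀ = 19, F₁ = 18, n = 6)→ F_2 = F_1 + F_0 = 37
F_3 = F_2 + F_1 = 55
F_4 = F_3 + F_2 = 92
...
= [19, 18, 37, 55, 92, 147]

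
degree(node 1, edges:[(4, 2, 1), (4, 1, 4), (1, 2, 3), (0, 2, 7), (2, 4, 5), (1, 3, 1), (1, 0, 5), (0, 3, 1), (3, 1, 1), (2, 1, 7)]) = incident: (4,1), (1,2), (1,3), (1,0), (3,1), (2,1)
= 6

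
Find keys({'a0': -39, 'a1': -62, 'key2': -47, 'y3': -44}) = ['a0', 'a1', 'key2', 'y3']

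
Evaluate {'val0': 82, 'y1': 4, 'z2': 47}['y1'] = 4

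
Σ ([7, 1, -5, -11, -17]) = -25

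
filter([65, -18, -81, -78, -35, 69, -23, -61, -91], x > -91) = keep x where x > -91: 65✓, -18✓, -81✓, -78✓, -35✓, 69✓, -23✓, -61✓, -91✗
= [65, -18, -81, -78, -35, 69, -23, -61]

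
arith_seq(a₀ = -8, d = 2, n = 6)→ a_0 = -8 + 0*2 = -8
a_1 = -8 + 1*2 = -6
a_2 = -8 + 2*2 = -4
...
= [-8, -6, -4, -2, 0, 2]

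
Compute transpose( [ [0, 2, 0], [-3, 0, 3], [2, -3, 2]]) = [[0, -3, 2], [2, 0, -3], [0, 3, 2]]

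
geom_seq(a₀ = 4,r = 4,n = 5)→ [4, 16, 64, 256, 1024]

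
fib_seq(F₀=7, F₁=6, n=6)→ F_2 = F_1 + F_0 = 13
F_3 = F_2 + F_1 = 19
F_4 = F_3 + F_2 = 32
...
= [7, 6, 13, 19, 32, 51]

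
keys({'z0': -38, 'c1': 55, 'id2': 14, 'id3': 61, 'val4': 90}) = ['z0', 'c1', 'id2', 'id3', 'val4']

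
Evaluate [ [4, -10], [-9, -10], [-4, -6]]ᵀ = [[4, -9, -4], [-10, -10, -6]]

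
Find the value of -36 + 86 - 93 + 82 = 39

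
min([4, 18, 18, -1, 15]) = -1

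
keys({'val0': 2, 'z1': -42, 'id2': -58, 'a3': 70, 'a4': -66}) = ['val0', 'z1', 'id2', 'a3', 'a4']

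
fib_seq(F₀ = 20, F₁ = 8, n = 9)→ F_2 = F_1 + F_0 = 28
F_3 = F_2 + F_1 = 36
F_4 = F_3 + F_2 = 64
...
= [20, 8, 28, 36, 64, 100, 164, 264, 428]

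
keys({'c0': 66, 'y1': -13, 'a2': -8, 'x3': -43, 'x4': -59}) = ['c0', 'y1', 'a2', 'x3', 'x4']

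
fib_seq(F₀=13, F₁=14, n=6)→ F_2 = F_1 + F_0 = 27
F_3 = F_2 + F_1 = 41
F_4 = F_3 + F_2 = 68
...
= [13, 14, 27, 41, 68, 109]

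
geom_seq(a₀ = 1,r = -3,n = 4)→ [1, -3, 9, -27]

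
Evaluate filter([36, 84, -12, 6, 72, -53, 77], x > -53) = keep x where x > -53: 36✓, 84✓, -12✓, 6✓, 72✓, -53✗, 77✓
= [36, 84, -12, 6, 72, 77]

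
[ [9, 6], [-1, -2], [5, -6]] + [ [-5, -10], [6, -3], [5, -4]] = [[4, -4], [5, -5], [10, -10]]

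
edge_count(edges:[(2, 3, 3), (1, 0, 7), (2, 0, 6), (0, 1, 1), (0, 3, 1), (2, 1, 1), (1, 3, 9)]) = 7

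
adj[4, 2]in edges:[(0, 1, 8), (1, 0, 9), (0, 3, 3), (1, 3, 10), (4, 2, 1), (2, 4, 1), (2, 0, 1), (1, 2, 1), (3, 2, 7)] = 1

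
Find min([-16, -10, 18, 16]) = -16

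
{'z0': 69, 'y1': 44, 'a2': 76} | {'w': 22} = {'z0': 69, 'y1': 44, 'a2': 76, 'w': 22}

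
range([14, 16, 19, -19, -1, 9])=38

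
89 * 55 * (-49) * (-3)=719565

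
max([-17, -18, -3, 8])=8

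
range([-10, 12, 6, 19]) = 29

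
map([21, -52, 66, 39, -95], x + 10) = [31, -42, 76, 49, -85]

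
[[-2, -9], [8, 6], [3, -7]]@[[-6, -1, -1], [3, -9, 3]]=C[0][0] = (-2)*(-6) + (-9)*(3) = -15
C[0][1] = (-2)*(-1) + (-9)*(-9) = 83
C[0][2] = (-2)*(-1) + (-9)*(3) = -25
C[1][0] = (8)*(-6) + (6)*(3) = -30
C[1][1] = (8)*(-1) + (6)*(-9) = -62
C[1][2] = (8)*(-1) + (6)*(3) = 10
... (3 more cells)
= [[-15, 83, -25], [-30, -62, 10], [-39, 60, -24]]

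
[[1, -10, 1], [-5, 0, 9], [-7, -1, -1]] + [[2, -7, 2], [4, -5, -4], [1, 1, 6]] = [[3, -17, 3], [-1, -5, 5], [-6, 0, 5]]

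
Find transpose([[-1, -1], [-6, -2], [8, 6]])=[[-1, -6, 8], [-1, -2, 6]]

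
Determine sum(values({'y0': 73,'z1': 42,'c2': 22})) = 137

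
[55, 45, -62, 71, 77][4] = 77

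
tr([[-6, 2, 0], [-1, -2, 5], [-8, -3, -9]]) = -17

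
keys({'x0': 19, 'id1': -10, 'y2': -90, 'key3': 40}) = ['x0', 'id1', 'y2', 'key3']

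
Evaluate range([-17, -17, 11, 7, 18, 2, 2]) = 35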